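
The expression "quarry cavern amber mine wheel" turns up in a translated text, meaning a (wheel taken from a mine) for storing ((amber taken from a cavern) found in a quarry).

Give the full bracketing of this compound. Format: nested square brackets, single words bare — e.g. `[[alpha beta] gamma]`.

[[quarry [cavern amber]] [mine wheel]]

Overall it is a kind of wheel (specifically "mine wheel"); the modifier is "quarry cavern amber".
"quarry cavern amber" → head "amber" (specifically "cavern amber"), modifier "quarry".
"cavern amber" → head "amber", modifier "cavern".
"mine wheel" → head "wheel", modifier "mine".
Assembled: [[quarry [cavern amber]] [mine wheel]].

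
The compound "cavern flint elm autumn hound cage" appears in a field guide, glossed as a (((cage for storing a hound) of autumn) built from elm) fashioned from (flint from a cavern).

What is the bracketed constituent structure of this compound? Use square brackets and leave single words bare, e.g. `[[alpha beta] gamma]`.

[[cavern flint] [elm [autumn [hound cage]]]]

Whole compound: head "cage" (specifically "elm autumn hound cage"), modifier "cavern flint".
Inside "cavern flint": head "flint", modifier "cavern".
Inside "elm autumn hound cage": head "cage" (specifically "autumn hound cage"), modifier "elm".
Inside "autumn hound cage": head "cage" (specifically "hound cage"), modifier "autumn".
Inside "hound cage": head "cage", modifier "hound".
So the structure is [[cavern flint] [elm [autumn [hound cage]]]].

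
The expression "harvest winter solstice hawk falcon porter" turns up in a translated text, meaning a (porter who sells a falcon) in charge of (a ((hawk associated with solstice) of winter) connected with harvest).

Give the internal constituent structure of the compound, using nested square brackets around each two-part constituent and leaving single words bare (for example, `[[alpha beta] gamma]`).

At the top level: head "porter" (specifically "falcon porter"); modifier "harvest winter solstice hawk".
Inside "harvest winter solstice hawk": head "hawk" (specifically "winter solstice hawk"), modifier "harvest".
Inside "winter solstice hawk": head "hawk" (specifically "solstice hawk"), modifier "winter".
Inside "solstice hawk": head "hawk", modifier "solstice".
Inside "falcon porter": head "porter", modifier "falcon".
Putting it together: [[harvest [winter [solstice hawk]]] [falcon porter]].

[[harvest [winter [solstice hawk]]] [falcon porter]]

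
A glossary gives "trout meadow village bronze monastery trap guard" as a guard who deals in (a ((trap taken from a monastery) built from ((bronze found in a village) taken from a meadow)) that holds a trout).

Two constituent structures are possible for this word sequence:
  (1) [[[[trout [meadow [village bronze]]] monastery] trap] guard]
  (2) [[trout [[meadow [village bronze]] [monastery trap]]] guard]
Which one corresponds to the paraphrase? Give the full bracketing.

[[trout [[meadow [village bronze]] [monastery trap]]] guard]

The paraphrase's head is the "guard" part ("guard"); its modifier is "trout meadow village bronze monastery trap".
That top-level split, carried through the inner groups, gives [[trout [[meadow [village bronze]] [monastery trap]]] guard].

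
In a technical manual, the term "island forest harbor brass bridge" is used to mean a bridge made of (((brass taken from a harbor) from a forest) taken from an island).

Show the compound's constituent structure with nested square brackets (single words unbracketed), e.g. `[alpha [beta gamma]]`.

[[island [forest [harbor brass]]] bridge]

Overall it is a kind of bridge; the modifier is "island forest harbor brass".
"island forest harbor brass" → head "brass" (specifically "forest harbor brass"), modifier "island".
"forest harbor brass" → head "brass" (specifically "harbor brass"), modifier "forest".
"harbor brass" → head "brass", modifier "harbor".
Assembled: [[island [forest [harbor brass]]] bridge].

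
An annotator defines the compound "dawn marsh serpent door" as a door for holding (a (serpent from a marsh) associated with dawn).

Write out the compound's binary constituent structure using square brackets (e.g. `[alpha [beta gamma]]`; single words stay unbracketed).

[[dawn [marsh serpent]] door]

The outermost head in the paraphrase is "door", modified by "dawn marsh serpent".
Within "dawn marsh serpent", the head is "serpent" (specifically "marsh serpent") and the modifier is "dawn".
Within "marsh serpent", the head is "serpent" and the modifier is "marsh".
So the structure is [[dawn [marsh serpent]] door].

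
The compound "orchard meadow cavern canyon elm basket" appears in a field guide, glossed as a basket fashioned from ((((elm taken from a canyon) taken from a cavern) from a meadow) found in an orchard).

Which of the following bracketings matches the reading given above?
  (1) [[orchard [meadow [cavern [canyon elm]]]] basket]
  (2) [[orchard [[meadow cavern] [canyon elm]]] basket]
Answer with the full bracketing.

The paraphrase's head is the "basket" part ("basket"); its modifier is "orchard meadow cavern canyon elm".
That top-level split, carried through the inner groups, gives [[orchard [meadow [cavern [canyon elm]]]] basket].

[[orchard [meadow [cavern [canyon elm]]]] basket]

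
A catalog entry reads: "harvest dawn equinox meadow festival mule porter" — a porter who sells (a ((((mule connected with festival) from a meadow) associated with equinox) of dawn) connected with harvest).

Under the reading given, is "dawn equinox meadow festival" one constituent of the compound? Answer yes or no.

The top-level split is [harvest dawn equinox meadow festival mule] [porter]; the full structure is [[harvest [dawn [equinox [meadow [festival mule]]]]] porter].
"dawn equinox meadow festival" straddles a constituent boundary, so it is not a single unit.

no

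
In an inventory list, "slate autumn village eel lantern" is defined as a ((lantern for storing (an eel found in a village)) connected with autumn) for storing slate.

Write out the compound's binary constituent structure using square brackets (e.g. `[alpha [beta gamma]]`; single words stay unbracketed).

[slate [autumn [[village eel] lantern]]]

Whole compound: head "lantern" (specifically "autumn village eel lantern"), modifier "slate".
Inside "autumn village eel lantern": head "lantern" (specifically "village eel lantern"), modifier "autumn".
Inside "village eel lantern": head "lantern", modifier "village eel".
Inside "village eel": head "eel", modifier "village".
Putting it together: [slate [autumn [[village eel] lantern]]].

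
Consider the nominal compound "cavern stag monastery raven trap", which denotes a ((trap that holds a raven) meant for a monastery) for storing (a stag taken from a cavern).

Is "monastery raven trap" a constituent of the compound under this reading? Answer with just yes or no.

The paraphrase groups the words so that "monastery raven trap" is one unit: it corresponds to a single parenthesized sub-phrase.
The full structure is [[cavern stag] [monastery [raven trap]]], in which [monastery raven trap] is a constituent.

yes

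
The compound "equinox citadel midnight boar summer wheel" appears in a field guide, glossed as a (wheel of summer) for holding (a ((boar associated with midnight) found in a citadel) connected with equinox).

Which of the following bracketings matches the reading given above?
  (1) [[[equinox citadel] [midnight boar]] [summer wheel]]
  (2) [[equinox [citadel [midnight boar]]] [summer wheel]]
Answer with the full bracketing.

The paraphrase's head is the "wheel" part ("summer wheel"); its modifier is "equinox citadel midnight boar".
That top-level split, carried through the inner groups, gives [[equinox [citadel [midnight boar]]] [summer wheel]].

[[equinox [citadel [midnight boar]]] [summer wheel]]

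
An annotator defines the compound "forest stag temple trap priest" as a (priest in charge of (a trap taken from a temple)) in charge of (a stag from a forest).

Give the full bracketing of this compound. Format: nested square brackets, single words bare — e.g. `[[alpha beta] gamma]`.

[[forest stag] [[temple trap] priest]]

The outermost head in the paraphrase is "priest" (specifically "temple trap priest"), modified by "forest stag".
"forest stag" → head "stag", modifier "forest".
"temple trap priest" → head "priest", modifier "temple trap".
"temple trap" → head "trap", modifier "temple".
Putting it together: [[forest stag] [[temple trap] priest]].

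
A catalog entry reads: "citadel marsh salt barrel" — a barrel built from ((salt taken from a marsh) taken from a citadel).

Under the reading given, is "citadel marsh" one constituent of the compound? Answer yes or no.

no

The top-level split is [citadel marsh salt] [barrel]; the full structure is [[citadel [marsh salt]] barrel].
"citadel marsh" straddles a constituent boundary, so it is not a single unit.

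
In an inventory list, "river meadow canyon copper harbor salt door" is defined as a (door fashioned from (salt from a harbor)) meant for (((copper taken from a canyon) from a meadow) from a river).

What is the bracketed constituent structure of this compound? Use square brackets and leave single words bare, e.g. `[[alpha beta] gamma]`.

[[river [meadow [canyon copper]]] [[harbor salt] door]]

Overall it is a kind of door (specifically "harbor salt door"); the modifier is "river meadow canyon copper".
"river meadow canyon copper" → head "copper" (specifically "meadow canyon copper"), modifier "river".
"meadow canyon copper" → head "copper" (specifically "canyon copper"), modifier "meadow".
"canyon copper" → head "copper", modifier "canyon".
"harbor salt door" → head "door", modifier "harbor salt".
"harbor salt" → head "salt", modifier "harbor".
So the structure is [[river [meadow [canyon copper]]] [[harbor salt] door]].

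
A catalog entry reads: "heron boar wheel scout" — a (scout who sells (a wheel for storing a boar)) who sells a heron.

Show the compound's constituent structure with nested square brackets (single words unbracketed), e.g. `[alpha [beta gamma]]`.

[heron [[boar wheel] scout]]

At the top level: head "scout" (specifically "boar wheel scout"); modifier "heron".
"boar wheel scout" → head "scout", modifier "boar wheel".
"boar wheel" → head "wheel", modifier "boar".
Putting it together: [heron [[boar wheel] scout]].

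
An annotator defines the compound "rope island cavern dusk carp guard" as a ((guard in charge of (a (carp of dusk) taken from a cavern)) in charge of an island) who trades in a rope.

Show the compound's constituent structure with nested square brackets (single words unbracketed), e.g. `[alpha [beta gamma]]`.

[rope [island [[cavern [dusk carp]] guard]]]

Overall it is a kind of guard (specifically "island cavern dusk carp guard"); the modifier is "rope".
Within "island cavern dusk carp guard", the head is "guard" (specifically "cavern dusk carp guard") and the modifier is "island".
Within "cavern dusk carp guard", the head is "guard" and the modifier is "cavern dusk carp".
Within "cavern dusk carp", the head is "carp" (specifically "dusk carp") and the modifier is "cavern".
Within "dusk carp", the head is "carp" and the modifier is "dusk".
So the structure is [rope [island [[cavern [dusk carp]] guard]]].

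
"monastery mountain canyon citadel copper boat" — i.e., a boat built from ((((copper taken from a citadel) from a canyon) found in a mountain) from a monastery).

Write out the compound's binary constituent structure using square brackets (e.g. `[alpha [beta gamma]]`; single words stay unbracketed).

The outermost head in the paraphrase is "boat", modified by "monastery mountain canyon citadel copper".
Within "monastery mountain canyon citadel copper", the head is "copper" (specifically "mountain canyon citadel copper") and the modifier is "monastery".
Within "mountain canyon citadel copper", the head is "copper" (specifically "canyon citadel copper") and the modifier is "mountain".
Within "canyon citadel copper", the head is "copper" (specifically "citadel copper") and the modifier is "canyon".
Within "citadel copper", the head is "copper" and the modifier is "citadel".
Putting it together: [[monastery [mountain [canyon [citadel copper]]]] boat].

[[monastery [mountain [canyon [citadel copper]]]] boat]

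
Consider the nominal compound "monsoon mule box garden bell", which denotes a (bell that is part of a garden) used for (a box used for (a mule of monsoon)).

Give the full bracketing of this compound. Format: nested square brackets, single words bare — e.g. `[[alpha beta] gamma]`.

Overall it is a kind of bell (specifically "garden bell"); the modifier is "monsoon mule box".
Within "monsoon mule box", the head is "box" and the modifier is "monsoon mule".
Within "monsoon mule", the head is "mule" and the modifier is "monsoon".
Within "garden bell", the head is "bell" and the modifier is "garden".
So the structure is [[[monsoon mule] box] [garden bell]].

[[[monsoon mule] box] [garden bell]]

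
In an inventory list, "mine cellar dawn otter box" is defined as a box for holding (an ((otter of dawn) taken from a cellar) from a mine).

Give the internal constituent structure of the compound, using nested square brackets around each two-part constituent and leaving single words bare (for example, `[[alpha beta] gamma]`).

Overall it is a kind of box; the modifier is "mine cellar dawn otter".
"mine cellar dawn otter" → head "otter" (specifically "cellar dawn otter"), modifier "mine".
"cellar dawn otter" → head "otter" (specifically "dawn otter"), modifier "cellar".
"dawn otter" → head "otter", modifier "dawn".
Putting it together: [[mine [cellar [dawn otter]]] box].

[[mine [cellar [dawn otter]]] box]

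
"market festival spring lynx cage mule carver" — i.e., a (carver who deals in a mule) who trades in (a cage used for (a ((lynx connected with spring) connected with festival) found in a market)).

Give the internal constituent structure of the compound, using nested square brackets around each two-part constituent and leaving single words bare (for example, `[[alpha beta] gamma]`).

The outermost head in the paraphrase is "carver" (specifically "mule carver"), modified by "market festival spring lynx cage".
Inside "market festival spring lynx cage": head "cage", modifier "market festival spring lynx".
Inside "market festival spring lynx": head "lynx" (specifically "festival spring lynx"), modifier "market".
Inside "festival spring lynx": head "lynx" (specifically "spring lynx"), modifier "festival".
Inside "spring lynx": head "lynx", modifier "spring".
Inside "mule carver": head "carver", modifier "mule".
Assembled: [[[market [festival [spring lynx]]] cage] [mule carver]].

[[[market [festival [spring lynx]]] cage] [mule carver]]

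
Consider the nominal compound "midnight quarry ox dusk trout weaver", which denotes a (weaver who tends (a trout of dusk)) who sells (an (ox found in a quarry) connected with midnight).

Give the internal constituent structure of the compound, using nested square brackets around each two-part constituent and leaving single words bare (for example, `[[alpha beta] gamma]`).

[[midnight [quarry ox]] [[dusk trout] weaver]]

The outermost head in the paraphrase is "weaver" (specifically "dusk trout weaver"), modified by "midnight quarry ox".
Within "midnight quarry ox", the head is "ox" (specifically "quarry ox") and the modifier is "midnight".
Within "quarry ox", the head is "ox" and the modifier is "quarry".
Within "dusk trout weaver", the head is "weaver" and the modifier is "dusk trout".
Within "dusk trout", the head is "trout" and the modifier is "dusk".
Assembled: [[midnight [quarry ox]] [[dusk trout] weaver]].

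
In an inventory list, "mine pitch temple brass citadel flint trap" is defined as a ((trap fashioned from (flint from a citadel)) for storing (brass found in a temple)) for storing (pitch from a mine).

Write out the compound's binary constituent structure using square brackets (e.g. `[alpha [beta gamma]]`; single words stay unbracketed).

[[mine pitch] [[temple brass] [[citadel flint] trap]]]

At the top level: head "trap" (specifically "temple brass citadel flint trap"); modifier "mine pitch".
Inside "mine pitch": head "pitch", modifier "mine".
Inside "temple brass citadel flint trap": head "trap" (specifically "citadel flint trap"), modifier "temple brass".
Inside "temple brass": head "brass", modifier "temple".
Inside "citadel flint trap": head "trap", modifier "citadel flint".
Inside "citadel flint": head "flint", modifier "citadel".
So the structure is [[mine pitch] [[temple brass] [[citadel flint] trap]]].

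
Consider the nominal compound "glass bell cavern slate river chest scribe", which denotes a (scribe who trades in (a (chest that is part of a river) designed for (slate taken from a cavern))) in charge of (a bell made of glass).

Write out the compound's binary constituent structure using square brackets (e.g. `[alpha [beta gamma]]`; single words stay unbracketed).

Overall it is a kind of scribe (specifically "cavern slate river chest scribe"); the modifier is "glass bell".
Within "glass bell", the head is "bell" and the modifier is "glass".
Within "cavern slate river chest scribe", the head is "scribe" and the modifier is "cavern slate river chest".
Within "cavern slate river chest", the head is "chest" (specifically "river chest") and the modifier is "cavern slate".
Within "cavern slate", the head is "slate" and the modifier is "cavern".
Within "river chest", the head is "chest" and the modifier is "river".
Assembled: [[glass bell] [[[cavern slate] [river chest]] scribe]].

[[glass bell] [[[cavern slate] [river chest]] scribe]]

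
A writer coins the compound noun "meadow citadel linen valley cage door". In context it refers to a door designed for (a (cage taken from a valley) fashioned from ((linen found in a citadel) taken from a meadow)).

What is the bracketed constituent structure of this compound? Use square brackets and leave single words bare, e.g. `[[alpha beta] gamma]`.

Overall it is a kind of door; the modifier is "meadow citadel linen valley cage".
"meadow citadel linen valley cage" → head "cage" (specifically "valley cage"), modifier "meadow citadel linen".
"meadow citadel linen" → head "linen" (specifically "citadel linen"), modifier "meadow".
"citadel linen" → head "linen", modifier "citadel".
"valley cage" → head "cage", modifier "valley".
So the structure is [[[meadow [citadel linen]] [valley cage]] door].

[[[meadow [citadel linen]] [valley cage]] door]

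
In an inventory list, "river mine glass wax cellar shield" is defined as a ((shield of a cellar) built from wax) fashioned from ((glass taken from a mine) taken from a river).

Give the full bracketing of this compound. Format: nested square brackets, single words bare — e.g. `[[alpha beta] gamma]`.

[[river [mine glass]] [wax [cellar shield]]]

Whole compound: head "shield" (specifically "wax cellar shield"), modifier "river mine glass".
Inside "river mine glass": head "glass" (specifically "mine glass"), modifier "river".
Inside "mine glass": head "glass", modifier "mine".
Inside "wax cellar shield": head "shield" (specifically "cellar shield"), modifier "wax".
Inside "cellar shield": head "shield", modifier "cellar".
So the structure is [[river [mine glass]] [wax [cellar shield]]].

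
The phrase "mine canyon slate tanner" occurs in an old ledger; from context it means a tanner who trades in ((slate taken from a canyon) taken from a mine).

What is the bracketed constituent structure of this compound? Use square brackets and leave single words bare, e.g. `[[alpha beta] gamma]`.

[[mine [canyon slate]] tanner]

The outermost head in the paraphrase is "tanner", modified by "mine canyon slate".
Inside "mine canyon slate": head "slate" (specifically "canyon slate"), modifier "mine".
Inside "canyon slate": head "slate", modifier "canyon".
Assembled: [[mine [canyon slate]] tanner].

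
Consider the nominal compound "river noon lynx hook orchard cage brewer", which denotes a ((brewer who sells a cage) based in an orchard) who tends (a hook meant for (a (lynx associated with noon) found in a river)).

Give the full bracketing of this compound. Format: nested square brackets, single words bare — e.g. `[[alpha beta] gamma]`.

[[[river [noon lynx]] hook] [orchard [cage brewer]]]

The outermost head in the paraphrase is "brewer" (specifically "orchard cage brewer"), modified by "river noon lynx hook".
Inside "river noon lynx hook": head "hook", modifier "river noon lynx".
Inside "river noon lynx": head "lynx" (specifically "noon lynx"), modifier "river".
Inside "noon lynx": head "lynx", modifier "noon".
Inside "orchard cage brewer": head "brewer" (specifically "cage brewer"), modifier "orchard".
Inside "cage brewer": head "brewer", modifier "cage".
Putting it together: [[[river [noon lynx]] hook] [orchard [cage brewer]]].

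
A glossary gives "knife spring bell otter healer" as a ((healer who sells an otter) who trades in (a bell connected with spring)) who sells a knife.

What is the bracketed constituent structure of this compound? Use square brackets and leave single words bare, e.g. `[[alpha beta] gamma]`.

The outermost head in the paraphrase is "healer" (specifically "spring bell otter healer"), modified by "knife".
Within "spring bell otter healer", the head is "healer" (specifically "otter healer") and the modifier is "spring bell".
Within "spring bell", the head is "bell" and the modifier is "spring".
Within "otter healer", the head is "healer" and the modifier is "otter".
Putting it together: [knife [[spring bell] [otter healer]]].

[knife [[spring bell] [otter healer]]]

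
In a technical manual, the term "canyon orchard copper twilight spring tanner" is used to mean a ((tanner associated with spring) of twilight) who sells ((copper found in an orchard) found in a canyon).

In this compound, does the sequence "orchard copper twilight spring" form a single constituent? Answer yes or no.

The top-level split is [canyon orchard copper] [twilight spring tanner]; the full structure is [[canyon [orchard copper]] [twilight [spring tanner]]].
"orchard copper twilight spring" straddles a constituent boundary, so it is not a single unit.

no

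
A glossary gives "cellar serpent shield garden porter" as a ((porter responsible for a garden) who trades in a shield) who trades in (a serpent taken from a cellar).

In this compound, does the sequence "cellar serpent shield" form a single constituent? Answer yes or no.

The top-level split is [cellar serpent] [shield garden porter]; the full structure is [[cellar serpent] [shield [garden porter]]].
"cellar serpent shield" straddles a constituent boundary, so it is not a single unit.

no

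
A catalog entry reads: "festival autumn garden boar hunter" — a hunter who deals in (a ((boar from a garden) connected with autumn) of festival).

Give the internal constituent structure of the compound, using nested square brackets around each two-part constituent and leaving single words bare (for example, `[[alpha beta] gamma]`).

Whole compound: head "hunter", modifier "festival autumn garden boar".
"festival autumn garden boar" → head "boar" (specifically "autumn garden boar"), modifier "festival".
"autumn garden boar" → head "boar" (specifically "garden boar"), modifier "autumn".
"garden boar" → head "boar", modifier "garden".
So the structure is [[festival [autumn [garden boar]]] hunter].

[[festival [autumn [garden boar]]] hunter]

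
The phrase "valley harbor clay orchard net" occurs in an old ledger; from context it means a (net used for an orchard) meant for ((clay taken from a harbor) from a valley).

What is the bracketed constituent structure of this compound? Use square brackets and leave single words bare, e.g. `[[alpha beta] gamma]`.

[[valley [harbor clay]] [orchard net]]

The outermost head in the paraphrase is "net" (specifically "orchard net"), modified by "valley harbor clay".
Inside "valley harbor clay": head "clay" (specifically "harbor clay"), modifier "valley".
Inside "harbor clay": head "clay", modifier "harbor".
Inside "orchard net": head "net", modifier "orchard".
So the structure is [[valley [harbor clay]] [orchard net]].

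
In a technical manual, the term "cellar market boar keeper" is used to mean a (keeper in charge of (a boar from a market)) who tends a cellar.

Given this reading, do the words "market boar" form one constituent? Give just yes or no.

yes

The paraphrase groups the words so that "market boar" is one unit: it corresponds to a single parenthesized sub-phrase.
The full structure is [cellar [[market boar] keeper]], in which [market boar] is a constituent.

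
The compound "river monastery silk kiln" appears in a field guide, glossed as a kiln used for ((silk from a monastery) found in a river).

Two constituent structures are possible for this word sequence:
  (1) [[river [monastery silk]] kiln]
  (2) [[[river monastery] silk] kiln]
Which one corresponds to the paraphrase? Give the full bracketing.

[[river [monastery silk]] kiln]

The paraphrase's head is the "kiln" part ("kiln"); its modifier is "river monastery silk".
That top-level split, carried through the inner groups, gives [[river [monastery silk]] kiln].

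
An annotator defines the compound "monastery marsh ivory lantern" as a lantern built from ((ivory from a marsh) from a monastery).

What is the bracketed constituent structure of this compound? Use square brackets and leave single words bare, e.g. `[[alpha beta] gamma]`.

Whole compound: head "lantern", modifier "monastery marsh ivory".
Within "monastery marsh ivory", the head is "ivory" (specifically "marsh ivory") and the modifier is "monastery".
Within "marsh ivory", the head is "ivory" and the modifier is "marsh".
Assembled: [[monastery [marsh ivory]] lantern].

[[monastery [marsh ivory]] lantern]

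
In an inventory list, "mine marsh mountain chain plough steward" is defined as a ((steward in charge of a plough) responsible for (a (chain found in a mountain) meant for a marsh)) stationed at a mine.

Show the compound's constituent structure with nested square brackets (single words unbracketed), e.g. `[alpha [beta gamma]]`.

[mine [[marsh [mountain chain]] [plough steward]]]

Whole compound: head "steward" (specifically "marsh mountain chain plough steward"), modifier "mine".
Within "marsh mountain chain plough steward", the head is "steward" (specifically "plough steward") and the modifier is "marsh mountain chain".
Within "marsh mountain chain", the head is "chain" (specifically "mountain chain") and the modifier is "marsh".
Within "mountain chain", the head is "chain" and the modifier is "mountain".
Within "plough steward", the head is "steward" and the modifier is "plough".
Putting it together: [mine [[marsh [mountain chain]] [plough steward]]].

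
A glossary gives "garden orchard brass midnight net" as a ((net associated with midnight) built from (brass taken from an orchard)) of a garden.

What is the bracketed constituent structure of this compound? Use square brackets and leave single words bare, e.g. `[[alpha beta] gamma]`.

[garden [[orchard brass] [midnight net]]]

The outermost head in the paraphrase is "net" (specifically "orchard brass midnight net"), modified by "garden".
Inside "orchard brass midnight net": head "net" (specifically "midnight net"), modifier "orchard brass".
Inside "orchard brass": head "brass", modifier "orchard".
Inside "midnight net": head "net", modifier "midnight".
So the structure is [garden [[orchard brass] [midnight net]]].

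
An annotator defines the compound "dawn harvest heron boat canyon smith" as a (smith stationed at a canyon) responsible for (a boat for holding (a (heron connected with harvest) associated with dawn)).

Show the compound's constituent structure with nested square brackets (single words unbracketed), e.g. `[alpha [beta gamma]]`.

Whole compound: head "smith" (specifically "canyon smith"), modifier "dawn harvest heron boat".
Within "dawn harvest heron boat", the head is "boat" and the modifier is "dawn harvest heron".
Within "dawn harvest heron", the head is "heron" (specifically "harvest heron") and the modifier is "dawn".
Within "harvest heron", the head is "heron" and the modifier is "harvest".
Within "canyon smith", the head is "smith" and the modifier is "canyon".
Assembled: [[[dawn [harvest heron]] boat] [canyon smith]].

[[[dawn [harvest heron]] boat] [canyon smith]]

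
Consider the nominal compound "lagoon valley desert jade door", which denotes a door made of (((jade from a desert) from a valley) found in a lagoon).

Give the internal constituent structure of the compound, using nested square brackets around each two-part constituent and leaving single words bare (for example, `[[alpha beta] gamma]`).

[[lagoon [valley [desert jade]]] door]

Overall it is a kind of door; the modifier is "lagoon valley desert jade".
Within "lagoon valley desert jade", the head is "jade" (specifically "valley desert jade") and the modifier is "lagoon".
Within "valley desert jade", the head is "jade" (specifically "desert jade") and the modifier is "valley".
Within "desert jade", the head is "jade" and the modifier is "desert".
Assembled: [[lagoon [valley [desert jade]]] door].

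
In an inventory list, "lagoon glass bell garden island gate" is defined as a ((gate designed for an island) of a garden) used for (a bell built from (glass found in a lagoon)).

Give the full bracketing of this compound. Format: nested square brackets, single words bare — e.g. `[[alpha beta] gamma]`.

[[[lagoon glass] bell] [garden [island gate]]]

Whole compound: head "gate" (specifically "garden island gate"), modifier "lagoon glass bell".
Inside "lagoon glass bell": head "bell", modifier "lagoon glass".
Inside "lagoon glass": head "glass", modifier "lagoon".
Inside "garden island gate": head "gate" (specifically "island gate"), modifier "garden".
Inside "island gate": head "gate", modifier "island".
Assembled: [[[lagoon glass] bell] [garden [island gate]]].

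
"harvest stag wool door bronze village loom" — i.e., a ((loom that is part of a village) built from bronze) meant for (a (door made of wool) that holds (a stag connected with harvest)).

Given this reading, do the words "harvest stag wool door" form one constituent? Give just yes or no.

yes

The paraphrase groups the words so that "harvest stag wool door" is one unit: it corresponds to a single parenthesized sub-phrase.
The full structure is [[[harvest stag] [wool door]] [bronze [village loom]]], in which [harvest stag wool door] is a constituent.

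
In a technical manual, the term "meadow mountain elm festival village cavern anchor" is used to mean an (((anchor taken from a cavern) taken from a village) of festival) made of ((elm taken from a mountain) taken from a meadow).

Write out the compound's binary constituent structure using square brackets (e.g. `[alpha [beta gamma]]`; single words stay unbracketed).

[[meadow [mountain elm]] [festival [village [cavern anchor]]]]

At the top level: head "anchor" (specifically "festival village cavern anchor"); modifier "meadow mountain elm".
"meadow mountain elm" → head "elm" (specifically "mountain elm"), modifier "meadow".
"mountain elm" → head "elm", modifier "mountain".
"festival village cavern anchor" → head "anchor" (specifically "village cavern anchor"), modifier "festival".
"village cavern anchor" → head "anchor" (specifically "cavern anchor"), modifier "village".
"cavern anchor" → head "anchor", modifier "cavern".
Assembled: [[meadow [mountain elm]] [festival [village [cavern anchor]]]].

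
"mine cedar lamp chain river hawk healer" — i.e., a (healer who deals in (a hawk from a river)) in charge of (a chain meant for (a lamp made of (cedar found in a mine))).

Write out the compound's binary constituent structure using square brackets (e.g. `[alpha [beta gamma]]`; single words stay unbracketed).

[[[[mine cedar] lamp] chain] [[river hawk] healer]]

Overall it is a kind of healer (specifically "river hawk healer"); the modifier is "mine cedar lamp chain".
Within "mine cedar lamp chain", the head is "chain" and the modifier is "mine cedar lamp".
Within "mine cedar lamp", the head is "lamp" and the modifier is "mine cedar".
Within "mine cedar", the head is "cedar" and the modifier is "mine".
Within "river hawk healer", the head is "healer" and the modifier is "river hawk".
Within "river hawk", the head is "hawk" and the modifier is "river".
So the structure is [[[[mine cedar] lamp] chain] [[river hawk] healer]].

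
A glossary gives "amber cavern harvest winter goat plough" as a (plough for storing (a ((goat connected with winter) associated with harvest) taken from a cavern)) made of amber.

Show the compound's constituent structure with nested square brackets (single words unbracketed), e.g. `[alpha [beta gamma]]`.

[amber [[cavern [harvest [winter goat]]] plough]]

Whole compound: head "plough" (specifically "cavern harvest winter goat plough"), modifier "amber".
Inside "cavern harvest winter goat plough": head "plough", modifier "cavern harvest winter goat".
Inside "cavern harvest winter goat": head "goat" (specifically "harvest winter goat"), modifier "cavern".
Inside "harvest winter goat": head "goat" (specifically "winter goat"), modifier "harvest".
Inside "winter goat": head "goat", modifier "winter".
Assembled: [amber [[cavern [harvest [winter goat]]] plough]].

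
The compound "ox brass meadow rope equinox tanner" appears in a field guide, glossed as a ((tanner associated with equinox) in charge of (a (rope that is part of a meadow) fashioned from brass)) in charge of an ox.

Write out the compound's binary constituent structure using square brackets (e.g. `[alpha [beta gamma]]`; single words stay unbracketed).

At the top level: head "tanner" (specifically "brass meadow rope equinox tanner"); modifier "ox".
"brass meadow rope equinox tanner" → head "tanner" (specifically "equinox tanner"), modifier "brass meadow rope".
"brass meadow rope" → head "rope" (specifically "meadow rope"), modifier "brass".
"meadow rope" → head "rope", modifier "meadow".
"equinox tanner" → head "tanner", modifier "equinox".
Assembled: [ox [[brass [meadow rope]] [equinox tanner]]].

[ox [[brass [meadow rope]] [equinox tanner]]]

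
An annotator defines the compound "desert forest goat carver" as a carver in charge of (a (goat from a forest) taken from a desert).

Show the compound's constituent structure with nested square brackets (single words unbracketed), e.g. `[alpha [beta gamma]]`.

At the top level: head "carver"; modifier "desert forest goat".
Within "desert forest goat", the head is "goat" (specifically "forest goat") and the modifier is "desert".
Within "forest goat", the head is "goat" and the modifier is "forest".
So the structure is [[desert [forest goat]] carver].

[[desert [forest goat]] carver]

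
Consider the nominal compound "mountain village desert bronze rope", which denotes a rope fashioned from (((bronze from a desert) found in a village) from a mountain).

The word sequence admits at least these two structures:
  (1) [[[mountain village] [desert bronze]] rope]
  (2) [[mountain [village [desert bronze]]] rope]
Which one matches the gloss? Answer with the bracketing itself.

[[mountain [village [desert bronze]]] rope]

The paraphrase's head is the "rope" part ("rope"); its modifier is "mountain village desert bronze".
That top-level split, carried through the inner groups, gives [[mountain [village [desert bronze]]] rope].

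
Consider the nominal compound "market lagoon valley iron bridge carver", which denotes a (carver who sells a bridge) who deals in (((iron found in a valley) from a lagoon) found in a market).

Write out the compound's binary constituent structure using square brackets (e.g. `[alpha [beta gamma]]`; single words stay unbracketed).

[[market [lagoon [valley iron]]] [bridge carver]]

The outermost head in the paraphrase is "carver" (specifically "bridge carver"), modified by "market lagoon valley iron".
Within "market lagoon valley iron", the head is "iron" (specifically "lagoon valley iron") and the modifier is "market".
Within "lagoon valley iron", the head is "iron" (specifically "valley iron") and the modifier is "lagoon".
Within "valley iron", the head is "iron" and the modifier is "valley".
Within "bridge carver", the head is "carver" and the modifier is "bridge".
Putting it together: [[market [lagoon [valley iron]]] [bridge carver]].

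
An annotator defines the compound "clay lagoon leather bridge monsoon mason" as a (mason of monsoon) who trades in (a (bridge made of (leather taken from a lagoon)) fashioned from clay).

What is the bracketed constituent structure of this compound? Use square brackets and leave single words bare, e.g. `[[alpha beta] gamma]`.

Overall it is a kind of mason (specifically "monsoon mason"); the modifier is "clay lagoon leather bridge".
Inside "clay lagoon leather bridge": head "bridge" (specifically "lagoon leather bridge"), modifier "clay".
Inside "lagoon leather bridge": head "bridge", modifier "lagoon leather".
Inside "lagoon leather": head "leather", modifier "lagoon".
Inside "monsoon mason": head "mason", modifier "monsoon".
So the structure is [[clay [[lagoon leather] bridge]] [monsoon mason]].

[[clay [[lagoon leather] bridge]] [monsoon mason]]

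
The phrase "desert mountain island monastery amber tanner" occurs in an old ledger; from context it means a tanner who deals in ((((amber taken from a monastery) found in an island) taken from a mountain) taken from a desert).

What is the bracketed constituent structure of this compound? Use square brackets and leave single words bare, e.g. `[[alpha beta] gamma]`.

The outermost head in the paraphrase is "tanner", modified by "desert mountain island monastery amber".
"desert mountain island monastery amber" → head "amber" (specifically "mountain island monastery amber"), modifier "desert".
"mountain island monastery amber" → head "amber" (specifically "island monastery amber"), modifier "mountain".
"island monastery amber" → head "amber" (specifically "monastery amber"), modifier "island".
"monastery amber" → head "amber", modifier "monastery".
So the structure is [[desert [mountain [island [monastery amber]]]] tanner].

[[desert [mountain [island [monastery amber]]]] tanner]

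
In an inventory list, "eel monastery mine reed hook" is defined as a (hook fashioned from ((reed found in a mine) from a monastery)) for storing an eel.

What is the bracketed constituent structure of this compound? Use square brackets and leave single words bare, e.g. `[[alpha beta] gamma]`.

[eel [[monastery [mine reed]] hook]]

The outermost head in the paraphrase is "hook" (specifically "monastery mine reed hook"), modified by "eel".
"monastery mine reed hook" → head "hook", modifier "monastery mine reed".
"monastery mine reed" → head "reed" (specifically "mine reed"), modifier "monastery".
"mine reed" → head "reed", modifier "mine".
Assembled: [eel [[monastery [mine reed]] hook]].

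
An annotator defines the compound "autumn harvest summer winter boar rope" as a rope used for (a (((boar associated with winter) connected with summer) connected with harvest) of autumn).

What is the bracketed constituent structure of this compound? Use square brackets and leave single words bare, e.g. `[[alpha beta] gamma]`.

The outermost head in the paraphrase is "rope", modified by "autumn harvest summer winter boar".
Within "autumn harvest summer winter boar", the head is "boar" (specifically "harvest summer winter boar") and the modifier is "autumn".
Within "harvest summer winter boar", the head is "boar" (specifically "summer winter boar") and the modifier is "harvest".
Within "summer winter boar", the head is "boar" (specifically "winter boar") and the modifier is "summer".
Within "winter boar", the head is "boar" and the modifier is "winter".
Assembled: [[autumn [harvest [summer [winter boar]]]] rope].

[[autumn [harvest [summer [winter boar]]]] rope]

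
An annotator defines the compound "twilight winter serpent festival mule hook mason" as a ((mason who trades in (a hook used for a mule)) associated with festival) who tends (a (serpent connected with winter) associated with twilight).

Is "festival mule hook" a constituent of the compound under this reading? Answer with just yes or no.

no

The top-level split is [twilight winter serpent] [festival mule hook mason]; the full structure is [[twilight [winter serpent]] [festival [[mule hook] mason]]].
"festival mule hook" straddles a constituent boundary, so it is not a single unit.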